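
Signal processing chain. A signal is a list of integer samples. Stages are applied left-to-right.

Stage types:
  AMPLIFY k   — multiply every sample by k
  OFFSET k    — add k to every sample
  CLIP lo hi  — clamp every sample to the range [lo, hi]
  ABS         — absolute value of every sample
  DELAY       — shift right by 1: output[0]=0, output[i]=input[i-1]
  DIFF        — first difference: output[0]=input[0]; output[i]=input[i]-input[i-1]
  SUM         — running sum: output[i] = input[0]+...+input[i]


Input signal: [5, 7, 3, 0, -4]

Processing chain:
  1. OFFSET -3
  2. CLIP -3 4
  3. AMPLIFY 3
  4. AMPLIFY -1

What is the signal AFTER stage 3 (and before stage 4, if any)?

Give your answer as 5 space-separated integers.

Answer: 6 12 0 -9 -9

Derivation:
Input: [5, 7, 3, 0, -4]
Stage 1 (OFFSET -3): 5+-3=2, 7+-3=4, 3+-3=0, 0+-3=-3, -4+-3=-7 -> [2, 4, 0, -3, -7]
Stage 2 (CLIP -3 4): clip(2,-3,4)=2, clip(4,-3,4)=4, clip(0,-3,4)=0, clip(-3,-3,4)=-3, clip(-7,-3,4)=-3 -> [2, 4, 0, -3, -3]
Stage 3 (AMPLIFY 3): 2*3=6, 4*3=12, 0*3=0, -3*3=-9, -3*3=-9 -> [6, 12, 0, -9, -9]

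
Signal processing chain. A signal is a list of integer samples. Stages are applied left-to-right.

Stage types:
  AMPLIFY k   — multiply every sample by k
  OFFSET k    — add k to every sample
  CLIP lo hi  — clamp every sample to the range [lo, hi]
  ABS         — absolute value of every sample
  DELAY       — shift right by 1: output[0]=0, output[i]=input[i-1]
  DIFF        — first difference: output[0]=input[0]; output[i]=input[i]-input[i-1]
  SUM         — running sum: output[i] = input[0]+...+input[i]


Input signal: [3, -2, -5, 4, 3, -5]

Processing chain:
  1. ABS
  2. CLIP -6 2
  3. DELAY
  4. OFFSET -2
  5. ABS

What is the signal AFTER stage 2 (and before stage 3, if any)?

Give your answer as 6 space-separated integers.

Input: [3, -2, -5, 4, 3, -5]
Stage 1 (ABS): |3|=3, |-2|=2, |-5|=5, |4|=4, |3|=3, |-5|=5 -> [3, 2, 5, 4, 3, 5]
Stage 2 (CLIP -6 2): clip(3,-6,2)=2, clip(2,-6,2)=2, clip(5,-6,2)=2, clip(4,-6,2)=2, clip(3,-6,2)=2, clip(5,-6,2)=2 -> [2, 2, 2, 2, 2, 2]

Answer: 2 2 2 2 2 2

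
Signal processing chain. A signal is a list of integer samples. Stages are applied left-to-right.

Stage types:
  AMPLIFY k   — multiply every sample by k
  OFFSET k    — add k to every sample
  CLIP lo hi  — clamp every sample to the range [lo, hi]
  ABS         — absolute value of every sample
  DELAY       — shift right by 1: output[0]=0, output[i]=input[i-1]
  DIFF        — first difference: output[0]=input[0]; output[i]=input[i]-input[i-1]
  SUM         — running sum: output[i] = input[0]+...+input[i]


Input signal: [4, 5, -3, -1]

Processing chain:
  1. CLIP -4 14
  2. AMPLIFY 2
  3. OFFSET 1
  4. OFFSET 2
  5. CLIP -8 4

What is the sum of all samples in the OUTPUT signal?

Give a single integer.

Answer: 6

Derivation:
Input: [4, 5, -3, -1]
Stage 1 (CLIP -4 14): clip(4,-4,14)=4, clip(5,-4,14)=5, clip(-3,-4,14)=-3, clip(-1,-4,14)=-1 -> [4, 5, -3, -1]
Stage 2 (AMPLIFY 2): 4*2=8, 5*2=10, -3*2=-6, -1*2=-2 -> [8, 10, -6, -2]
Stage 3 (OFFSET 1): 8+1=9, 10+1=11, -6+1=-5, -2+1=-1 -> [9, 11, -5, -1]
Stage 4 (OFFSET 2): 9+2=11, 11+2=13, -5+2=-3, -1+2=1 -> [11, 13, -3, 1]
Stage 5 (CLIP -8 4): clip(11,-8,4)=4, clip(13,-8,4)=4, clip(-3,-8,4)=-3, clip(1,-8,4)=1 -> [4, 4, -3, 1]
Output sum: 6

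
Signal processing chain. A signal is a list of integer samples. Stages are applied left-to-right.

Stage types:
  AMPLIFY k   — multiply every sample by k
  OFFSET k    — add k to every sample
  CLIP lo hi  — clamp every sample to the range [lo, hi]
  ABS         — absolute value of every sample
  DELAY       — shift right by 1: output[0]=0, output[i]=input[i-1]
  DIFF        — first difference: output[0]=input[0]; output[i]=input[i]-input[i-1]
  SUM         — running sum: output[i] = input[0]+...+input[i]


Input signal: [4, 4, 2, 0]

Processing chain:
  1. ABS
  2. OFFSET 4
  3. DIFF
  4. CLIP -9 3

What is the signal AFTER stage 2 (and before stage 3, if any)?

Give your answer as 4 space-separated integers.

Input: [4, 4, 2, 0]
Stage 1 (ABS): |4|=4, |4|=4, |2|=2, |0|=0 -> [4, 4, 2, 0]
Stage 2 (OFFSET 4): 4+4=8, 4+4=8, 2+4=6, 0+4=4 -> [8, 8, 6, 4]

Answer: 8 8 6 4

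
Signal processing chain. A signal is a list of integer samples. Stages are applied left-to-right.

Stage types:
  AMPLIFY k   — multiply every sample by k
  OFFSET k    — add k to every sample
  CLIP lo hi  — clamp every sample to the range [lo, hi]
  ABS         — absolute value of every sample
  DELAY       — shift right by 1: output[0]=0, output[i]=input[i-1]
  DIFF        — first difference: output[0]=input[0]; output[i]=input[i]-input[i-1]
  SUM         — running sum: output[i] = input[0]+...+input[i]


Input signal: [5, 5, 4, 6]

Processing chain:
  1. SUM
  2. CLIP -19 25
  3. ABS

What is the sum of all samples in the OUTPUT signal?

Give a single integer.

Answer: 49

Derivation:
Input: [5, 5, 4, 6]
Stage 1 (SUM): sum[0..0]=5, sum[0..1]=10, sum[0..2]=14, sum[0..3]=20 -> [5, 10, 14, 20]
Stage 2 (CLIP -19 25): clip(5,-19,25)=5, clip(10,-19,25)=10, clip(14,-19,25)=14, clip(20,-19,25)=20 -> [5, 10, 14, 20]
Stage 3 (ABS): |5|=5, |10|=10, |14|=14, |20|=20 -> [5, 10, 14, 20]
Output sum: 49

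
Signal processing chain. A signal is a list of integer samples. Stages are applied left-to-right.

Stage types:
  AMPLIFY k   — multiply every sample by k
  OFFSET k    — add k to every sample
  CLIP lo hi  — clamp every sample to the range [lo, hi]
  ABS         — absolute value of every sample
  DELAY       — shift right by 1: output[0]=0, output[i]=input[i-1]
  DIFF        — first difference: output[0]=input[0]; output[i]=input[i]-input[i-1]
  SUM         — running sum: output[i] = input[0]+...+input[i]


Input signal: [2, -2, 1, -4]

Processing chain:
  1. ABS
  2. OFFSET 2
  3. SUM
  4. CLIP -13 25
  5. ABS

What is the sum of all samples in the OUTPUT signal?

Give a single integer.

Answer: 40

Derivation:
Input: [2, -2, 1, -4]
Stage 1 (ABS): |2|=2, |-2|=2, |1|=1, |-4|=4 -> [2, 2, 1, 4]
Stage 2 (OFFSET 2): 2+2=4, 2+2=4, 1+2=3, 4+2=6 -> [4, 4, 3, 6]
Stage 3 (SUM): sum[0..0]=4, sum[0..1]=8, sum[0..2]=11, sum[0..3]=17 -> [4, 8, 11, 17]
Stage 4 (CLIP -13 25): clip(4,-13,25)=4, clip(8,-13,25)=8, clip(11,-13,25)=11, clip(17,-13,25)=17 -> [4, 8, 11, 17]
Stage 5 (ABS): |4|=4, |8|=8, |11|=11, |17|=17 -> [4, 8, 11, 17]
Output sum: 40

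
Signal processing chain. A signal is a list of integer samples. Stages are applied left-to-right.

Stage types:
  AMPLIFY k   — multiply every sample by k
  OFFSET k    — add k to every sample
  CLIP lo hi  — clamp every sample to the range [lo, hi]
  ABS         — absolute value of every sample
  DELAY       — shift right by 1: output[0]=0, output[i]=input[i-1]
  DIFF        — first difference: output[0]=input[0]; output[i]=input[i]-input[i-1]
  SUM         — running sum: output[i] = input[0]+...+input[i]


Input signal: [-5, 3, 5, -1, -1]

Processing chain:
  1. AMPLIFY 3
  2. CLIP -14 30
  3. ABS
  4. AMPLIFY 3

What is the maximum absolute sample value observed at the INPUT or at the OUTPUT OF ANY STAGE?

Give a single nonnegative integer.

Input: [-5, 3, 5, -1, -1] (max |s|=5)
Stage 1 (AMPLIFY 3): -5*3=-15, 3*3=9, 5*3=15, -1*3=-3, -1*3=-3 -> [-15, 9, 15, -3, -3] (max |s|=15)
Stage 2 (CLIP -14 30): clip(-15,-14,30)=-14, clip(9,-14,30)=9, clip(15,-14,30)=15, clip(-3,-14,30)=-3, clip(-3,-14,30)=-3 -> [-14, 9, 15, -3, -3] (max |s|=15)
Stage 3 (ABS): |-14|=14, |9|=9, |15|=15, |-3|=3, |-3|=3 -> [14, 9, 15, 3, 3] (max |s|=15)
Stage 4 (AMPLIFY 3): 14*3=42, 9*3=27, 15*3=45, 3*3=9, 3*3=9 -> [42, 27, 45, 9, 9] (max |s|=45)
Overall max amplitude: 45

Answer: 45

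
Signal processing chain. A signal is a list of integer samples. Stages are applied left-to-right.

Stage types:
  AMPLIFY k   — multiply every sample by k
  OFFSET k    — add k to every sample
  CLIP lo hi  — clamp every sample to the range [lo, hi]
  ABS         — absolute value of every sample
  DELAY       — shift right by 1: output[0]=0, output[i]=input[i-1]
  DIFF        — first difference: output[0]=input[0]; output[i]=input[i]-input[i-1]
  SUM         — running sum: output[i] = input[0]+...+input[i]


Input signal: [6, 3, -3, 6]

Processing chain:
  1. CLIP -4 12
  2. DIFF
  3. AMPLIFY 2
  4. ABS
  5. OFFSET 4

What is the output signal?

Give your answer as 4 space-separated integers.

Answer: 16 10 16 22

Derivation:
Input: [6, 3, -3, 6]
Stage 1 (CLIP -4 12): clip(6,-4,12)=6, clip(3,-4,12)=3, clip(-3,-4,12)=-3, clip(6,-4,12)=6 -> [6, 3, -3, 6]
Stage 2 (DIFF): s[0]=6, 3-6=-3, -3-3=-6, 6--3=9 -> [6, -3, -6, 9]
Stage 3 (AMPLIFY 2): 6*2=12, -3*2=-6, -6*2=-12, 9*2=18 -> [12, -6, -12, 18]
Stage 4 (ABS): |12|=12, |-6|=6, |-12|=12, |18|=18 -> [12, 6, 12, 18]
Stage 5 (OFFSET 4): 12+4=16, 6+4=10, 12+4=16, 18+4=22 -> [16, 10, 16, 22]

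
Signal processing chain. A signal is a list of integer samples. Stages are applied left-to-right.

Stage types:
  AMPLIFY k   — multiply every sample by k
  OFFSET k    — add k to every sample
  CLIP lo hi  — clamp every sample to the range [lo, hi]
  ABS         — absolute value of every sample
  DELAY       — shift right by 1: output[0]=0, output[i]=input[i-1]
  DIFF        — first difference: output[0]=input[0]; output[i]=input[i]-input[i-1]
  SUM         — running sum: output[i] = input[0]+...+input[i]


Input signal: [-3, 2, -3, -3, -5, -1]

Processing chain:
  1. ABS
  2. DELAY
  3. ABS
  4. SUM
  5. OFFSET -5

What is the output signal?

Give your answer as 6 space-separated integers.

Answer: -5 -2 0 3 6 11

Derivation:
Input: [-3, 2, -3, -3, -5, -1]
Stage 1 (ABS): |-3|=3, |2|=2, |-3|=3, |-3|=3, |-5|=5, |-1|=1 -> [3, 2, 3, 3, 5, 1]
Stage 2 (DELAY): [0, 3, 2, 3, 3, 5] = [0, 3, 2, 3, 3, 5] -> [0, 3, 2, 3, 3, 5]
Stage 3 (ABS): |0|=0, |3|=3, |2|=2, |3|=3, |3|=3, |5|=5 -> [0, 3, 2, 3, 3, 5]
Stage 4 (SUM): sum[0..0]=0, sum[0..1]=3, sum[0..2]=5, sum[0..3]=8, sum[0..4]=11, sum[0..5]=16 -> [0, 3, 5, 8, 11, 16]
Stage 5 (OFFSET -5): 0+-5=-5, 3+-5=-2, 5+-5=0, 8+-5=3, 11+-5=6, 16+-5=11 -> [-5, -2, 0, 3, 6, 11]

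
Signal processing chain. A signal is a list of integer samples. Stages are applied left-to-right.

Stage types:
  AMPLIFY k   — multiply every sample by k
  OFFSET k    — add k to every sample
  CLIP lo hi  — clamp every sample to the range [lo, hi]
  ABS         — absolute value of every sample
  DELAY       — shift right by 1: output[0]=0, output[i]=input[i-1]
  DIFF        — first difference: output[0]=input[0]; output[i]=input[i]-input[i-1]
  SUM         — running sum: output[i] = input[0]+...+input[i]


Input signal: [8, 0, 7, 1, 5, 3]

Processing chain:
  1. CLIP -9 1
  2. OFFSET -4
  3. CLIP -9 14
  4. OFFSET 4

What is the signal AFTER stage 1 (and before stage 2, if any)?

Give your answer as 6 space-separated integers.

Input: [8, 0, 7, 1, 5, 3]
Stage 1 (CLIP -9 1): clip(8,-9,1)=1, clip(0,-9,1)=0, clip(7,-9,1)=1, clip(1,-9,1)=1, clip(5,-9,1)=1, clip(3,-9,1)=1 -> [1, 0, 1, 1, 1, 1]

Answer: 1 0 1 1 1 1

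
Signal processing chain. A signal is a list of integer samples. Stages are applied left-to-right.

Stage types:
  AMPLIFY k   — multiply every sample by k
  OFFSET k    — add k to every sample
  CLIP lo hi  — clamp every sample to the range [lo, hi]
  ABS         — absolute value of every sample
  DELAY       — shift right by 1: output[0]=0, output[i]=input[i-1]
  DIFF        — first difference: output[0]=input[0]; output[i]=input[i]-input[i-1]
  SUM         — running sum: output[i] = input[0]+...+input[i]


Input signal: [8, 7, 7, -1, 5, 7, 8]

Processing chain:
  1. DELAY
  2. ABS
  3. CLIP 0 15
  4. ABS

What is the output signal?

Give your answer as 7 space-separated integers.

Input: [8, 7, 7, -1, 5, 7, 8]
Stage 1 (DELAY): [0, 8, 7, 7, -1, 5, 7] = [0, 8, 7, 7, -1, 5, 7] -> [0, 8, 7, 7, -1, 5, 7]
Stage 2 (ABS): |0|=0, |8|=8, |7|=7, |7|=7, |-1|=1, |5|=5, |7|=7 -> [0, 8, 7, 7, 1, 5, 7]
Stage 3 (CLIP 0 15): clip(0,0,15)=0, clip(8,0,15)=8, clip(7,0,15)=7, clip(7,0,15)=7, clip(1,0,15)=1, clip(5,0,15)=5, clip(7,0,15)=7 -> [0, 8, 7, 7, 1, 5, 7]
Stage 4 (ABS): |0|=0, |8|=8, |7|=7, |7|=7, |1|=1, |5|=5, |7|=7 -> [0, 8, 7, 7, 1, 5, 7]

Answer: 0 8 7 7 1 5 7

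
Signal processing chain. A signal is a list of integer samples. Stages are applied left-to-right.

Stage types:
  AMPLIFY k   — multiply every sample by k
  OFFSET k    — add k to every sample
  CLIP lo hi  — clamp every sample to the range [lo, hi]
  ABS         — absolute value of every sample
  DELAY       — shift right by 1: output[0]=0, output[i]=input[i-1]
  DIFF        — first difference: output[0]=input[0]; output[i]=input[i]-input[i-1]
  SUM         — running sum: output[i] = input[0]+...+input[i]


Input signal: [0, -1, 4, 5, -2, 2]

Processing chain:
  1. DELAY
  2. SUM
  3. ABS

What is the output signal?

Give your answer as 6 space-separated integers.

Input: [0, -1, 4, 5, -2, 2]
Stage 1 (DELAY): [0, 0, -1, 4, 5, -2] = [0, 0, -1, 4, 5, -2] -> [0, 0, -1, 4, 5, -2]
Stage 2 (SUM): sum[0..0]=0, sum[0..1]=0, sum[0..2]=-1, sum[0..3]=3, sum[0..4]=8, sum[0..5]=6 -> [0, 0, -1, 3, 8, 6]
Stage 3 (ABS): |0|=0, |0|=0, |-1|=1, |3|=3, |8|=8, |6|=6 -> [0, 0, 1, 3, 8, 6]

Answer: 0 0 1 3 8 6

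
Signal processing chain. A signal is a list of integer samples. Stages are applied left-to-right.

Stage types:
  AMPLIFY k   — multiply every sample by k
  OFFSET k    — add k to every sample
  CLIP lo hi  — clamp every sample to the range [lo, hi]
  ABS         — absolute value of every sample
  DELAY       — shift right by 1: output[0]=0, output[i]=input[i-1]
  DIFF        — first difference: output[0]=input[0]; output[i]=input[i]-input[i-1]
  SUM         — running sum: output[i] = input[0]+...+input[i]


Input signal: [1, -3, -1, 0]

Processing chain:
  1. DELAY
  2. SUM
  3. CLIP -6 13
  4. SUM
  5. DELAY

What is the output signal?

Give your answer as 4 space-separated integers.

Answer: 0 0 1 -1

Derivation:
Input: [1, -3, -1, 0]
Stage 1 (DELAY): [0, 1, -3, -1] = [0, 1, -3, -1] -> [0, 1, -3, -1]
Stage 2 (SUM): sum[0..0]=0, sum[0..1]=1, sum[0..2]=-2, sum[0..3]=-3 -> [0, 1, -2, -3]
Stage 3 (CLIP -6 13): clip(0,-6,13)=0, clip(1,-6,13)=1, clip(-2,-6,13)=-2, clip(-3,-6,13)=-3 -> [0, 1, -2, -3]
Stage 4 (SUM): sum[0..0]=0, sum[0..1]=1, sum[0..2]=-1, sum[0..3]=-4 -> [0, 1, -1, -4]
Stage 5 (DELAY): [0, 0, 1, -1] = [0, 0, 1, -1] -> [0, 0, 1, -1]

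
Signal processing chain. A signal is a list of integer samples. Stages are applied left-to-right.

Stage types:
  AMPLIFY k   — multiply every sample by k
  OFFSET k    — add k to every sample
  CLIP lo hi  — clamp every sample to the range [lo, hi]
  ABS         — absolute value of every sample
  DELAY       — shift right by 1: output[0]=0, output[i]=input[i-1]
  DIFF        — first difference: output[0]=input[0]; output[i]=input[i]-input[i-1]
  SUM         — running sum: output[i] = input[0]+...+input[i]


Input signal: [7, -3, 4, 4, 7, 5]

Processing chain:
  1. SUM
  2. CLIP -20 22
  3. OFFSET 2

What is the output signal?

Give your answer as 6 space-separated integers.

Input: [7, -3, 4, 4, 7, 5]
Stage 1 (SUM): sum[0..0]=7, sum[0..1]=4, sum[0..2]=8, sum[0..3]=12, sum[0..4]=19, sum[0..5]=24 -> [7, 4, 8, 12, 19, 24]
Stage 2 (CLIP -20 22): clip(7,-20,22)=7, clip(4,-20,22)=4, clip(8,-20,22)=8, clip(12,-20,22)=12, clip(19,-20,22)=19, clip(24,-20,22)=22 -> [7, 4, 8, 12, 19, 22]
Stage 3 (OFFSET 2): 7+2=9, 4+2=6, 8+2=10, 12+2=14, 19+2=21, 22+2=24 -> [9, 6, 10, 14, 21, 24]

Answer: 9 6 10 14 21 24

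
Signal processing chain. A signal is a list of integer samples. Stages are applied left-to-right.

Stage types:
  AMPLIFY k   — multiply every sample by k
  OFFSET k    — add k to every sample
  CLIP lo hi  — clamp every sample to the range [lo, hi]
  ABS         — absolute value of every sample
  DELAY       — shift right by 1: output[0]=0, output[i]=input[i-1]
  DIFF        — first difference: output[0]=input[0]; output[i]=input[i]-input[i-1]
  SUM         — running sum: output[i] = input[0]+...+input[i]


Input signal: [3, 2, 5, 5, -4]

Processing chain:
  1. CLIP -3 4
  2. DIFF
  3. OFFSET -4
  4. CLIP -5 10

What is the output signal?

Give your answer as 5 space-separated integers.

Input: [3, 2, 5, 5, -4]
Stage 1 (CLIP -3 4): clip(3,-3,4)=3, clip(2,-3,4)=2, clip(5,-3,4)=4, clip(5,-3,4)=4, clip(-4,-3,4)=-3 -> [3, 2, 4, 4, -3]
Stage 2 (DIFF): s[0]=3, 2-3=-1, 4-2=2, 4-4=0, -3-4=-7 -> [3, -1, 2, 0, -7]
Stage 3 (OFFSET -4): 3+-4=-1, -1+-4=-5, 2+-4=-2, 0+-4=-4, -7+-4=-11 -> [-1, -5, -2, -4, -11]
Stage 4 (CLIP -5 10): clip(-1,-5,10)=-1, clip(-5,-5,10)=-5, clip(-2,-5,10)=-2, clip(-4,-5,10)=-4, clip(-11,-5,10)=-5 -> [-1, -5, -2, -4, -5]

Answer: -1 -5 -2 -4 -5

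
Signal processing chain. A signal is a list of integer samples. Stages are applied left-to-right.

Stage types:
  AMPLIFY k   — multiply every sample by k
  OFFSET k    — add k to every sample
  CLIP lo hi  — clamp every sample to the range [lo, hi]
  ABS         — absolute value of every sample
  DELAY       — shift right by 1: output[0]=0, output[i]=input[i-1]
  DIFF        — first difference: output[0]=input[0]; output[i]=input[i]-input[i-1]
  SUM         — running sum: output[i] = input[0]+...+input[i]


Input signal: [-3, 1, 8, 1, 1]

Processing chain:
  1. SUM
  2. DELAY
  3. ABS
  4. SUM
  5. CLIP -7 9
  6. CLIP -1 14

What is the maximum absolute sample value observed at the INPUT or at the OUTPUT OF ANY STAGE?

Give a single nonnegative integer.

Input: [-3, 1, 8, 1, 1] (max |s|=8)
Stage 1 (SUM): sum[0..0]=-3, sum[0..1]=-2, sum[0..2]=6, sum[0..3]=7, sum[0..4]=8 -> [-3, -2, 6, 7, 8] (max |s|=8)
Stage 2 (DELAY): [0, -3, -2, 6, 7] = [0, -3, -2, 6, 7] -> [0, -3, -2, 6, 7] (max |s|=7)
Stage 3 (ABS): |0|=0, |-3|=3, |-2|=2, |6|=6, |7|=7 -> [0, 3, 2, 6, 7] (max |s|=7)
Stage 4 (SUM): sum[0..0]=0, sum[0..1]=3, sum[0..2]=5, sum[0..3]=11, sum[0..4]=18 -> [0, 3, 5, 11, 18] (max |s|=18)
Stage 5 (CLIP -7 9): clip(0,-7,9)=0, clip(3,-7,9)=3, clip(5,-7,9)=5, clip(11,-7,9)=9, clip(18,-7,9)=9 -> [0, 3, 5, 9, 9] (max |s|=9)
Stage 6 (CLIP -1 14): clip(0,-1,14)=0, clip(3,-1,14)=3, clip(5,-1,14)=5, clip(9,-1,14)=9, clip(9,-1,14)=9 -> [0, 3, 5, 9, 9] (max |s|=9)
Overall max amplitude: 18

Answer: 18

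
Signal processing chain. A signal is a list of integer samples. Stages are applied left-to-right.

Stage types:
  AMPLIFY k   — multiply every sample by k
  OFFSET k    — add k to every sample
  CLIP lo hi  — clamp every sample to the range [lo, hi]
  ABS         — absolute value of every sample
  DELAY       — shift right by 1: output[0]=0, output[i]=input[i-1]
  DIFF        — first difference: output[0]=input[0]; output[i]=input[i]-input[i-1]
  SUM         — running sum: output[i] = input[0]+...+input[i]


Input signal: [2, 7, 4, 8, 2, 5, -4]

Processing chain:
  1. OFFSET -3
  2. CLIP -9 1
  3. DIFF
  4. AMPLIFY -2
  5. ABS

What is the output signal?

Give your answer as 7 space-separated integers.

Input: [2, 7, 4, 8, 2, 5, -4]
Stage 1 (OFFSET -3): 2+-3=-1, 7+-3=4, 4+-3=1, 8+-3=5, 2+-3=-1, 5+-3=2, -4+-3=-7 -> [-1, 4, 1, 5, -1, 2, -7]
Stage 2 (CLIP -9 1): clip(-1,-9,1)=-1, clip(4,-9,1)=1, clip(1,-9,1)=1, clip(5,-9,1)=1, clip(-1,-9,1)=-1, clip(2,-9,1)=1, clip(-7,-9,1)=-7 -> [-1, 1, 1, 1, -1, 1, -7]
Stage 3 (DIFF): s[0]=-1, 1--1=2, 1-1=0, 1-1=0, -1-1=-2, 1--1=2, -7-1=-8 -> [-1, 2, 0, 0, -2, 2, -8]
Stage 4 (AMPLIFY -2): -1*-2=2, 2*-2=-4, 0*-2=0, 0*-2=0, -2*-2=4, 2*-2=-4, -8*-2=16 -> [2, -4, 0, 0, 4, -4, 16]
Stage 5 (ABS): |2|=2, |-4|=4, |0|=0, |0|=0, |4|=4, |-4|=4, |16|=16 -> [2, 4, 0, 0, 4, 4, 16]

Answer: 2 4 0 0 4 4 16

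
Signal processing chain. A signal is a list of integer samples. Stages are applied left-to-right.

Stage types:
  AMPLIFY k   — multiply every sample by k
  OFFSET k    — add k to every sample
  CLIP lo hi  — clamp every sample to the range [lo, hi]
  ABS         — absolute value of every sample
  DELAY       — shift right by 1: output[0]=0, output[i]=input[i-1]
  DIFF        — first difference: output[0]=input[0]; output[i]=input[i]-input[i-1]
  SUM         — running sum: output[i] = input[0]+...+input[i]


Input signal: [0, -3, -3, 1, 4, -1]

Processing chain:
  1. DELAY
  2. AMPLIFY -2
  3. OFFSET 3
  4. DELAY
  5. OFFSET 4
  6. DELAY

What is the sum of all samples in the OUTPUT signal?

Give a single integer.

Input: [0, -3, -3, 1, 4, -1]
Stage 1 (DELAY): [0, 0, -3, -3, 1, 4] = [0, 0, -3, -3, 1, 4] -> [0, 0, -3, -3, 1, 4]
Stage 2 (AMPLIFY -2): 0*-2=0, 0*-2=0, -3*-2=6, -3*-2=6, 1*-2=-2, 4*-2=-8 -> [0, 0, 6, 6, -2, -8]
Stage 3 (OFFSET 3): 0+3=3, 0+3=3, 6+3=9, 6+3=9, -2+3=1, -8+3=-5 -> [3, 3, 9, 9, 1, -5]
Stage 4 (DELAY): [0, 3, 3, 9, 9, 1] = [0, 3, 3, 9, 9, 1] -> [0, 3, 3, 9, 9, 1]
Stage 5 (OFFSET 4): 0+4=4, 3+4=7, 3+4=7, 9+4=13, 9+4=13, 1+4=5 -> [4, 7, 7, 13, 13, 5]
Stage 6 (DELAY): [0, 4, 7, 7, 13, 13] = [0, 4, 7, 7, 13, 13] -> [0, 4, 7, 7, 13, 13]
Output sum: 44

Answer: 44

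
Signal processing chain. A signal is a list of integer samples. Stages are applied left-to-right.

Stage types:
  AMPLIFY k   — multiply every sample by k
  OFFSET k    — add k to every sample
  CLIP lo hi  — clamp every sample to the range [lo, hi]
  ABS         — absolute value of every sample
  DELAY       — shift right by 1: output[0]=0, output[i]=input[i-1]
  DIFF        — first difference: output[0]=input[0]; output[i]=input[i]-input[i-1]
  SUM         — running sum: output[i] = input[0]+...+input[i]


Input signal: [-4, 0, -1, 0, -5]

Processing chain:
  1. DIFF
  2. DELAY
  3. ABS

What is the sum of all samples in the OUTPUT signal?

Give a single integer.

Answer: 10

Derivation:
Input: [-4, 0, -1, 0, -5]
Stage 1 (DIFF): s[0]=-4, 0--4=4, -1-0=-1, 0--1=1, -5-0=-5 -> [-4, 4, -1, 1, -5]
Stage 2 (DELAY): [0, -4, 4, -1, 1] = [0, -4, 4, -1, 1] -> [0, -4, 4, -1, 1]
Stage 3 (ABS): |0|=0, |-4|=4, |4|=4, |-1|=1, |1|=1 -> [0, 4, 4, 1, 1]
Output sum: 10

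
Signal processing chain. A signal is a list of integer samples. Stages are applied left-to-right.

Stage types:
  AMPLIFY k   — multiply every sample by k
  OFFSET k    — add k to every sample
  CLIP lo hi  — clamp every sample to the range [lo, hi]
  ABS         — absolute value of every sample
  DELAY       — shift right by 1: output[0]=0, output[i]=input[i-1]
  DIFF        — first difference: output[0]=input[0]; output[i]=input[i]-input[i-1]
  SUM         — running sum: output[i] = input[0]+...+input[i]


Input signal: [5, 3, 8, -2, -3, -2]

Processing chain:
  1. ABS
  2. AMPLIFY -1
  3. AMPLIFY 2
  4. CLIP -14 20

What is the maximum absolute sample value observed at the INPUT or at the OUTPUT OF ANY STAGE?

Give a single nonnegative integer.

Answer: 16

Derivation:
Input: [5, 3, 8, -2, -3, -2] (max |s|=8)
Stage 1 (ABS): |5|=5, |3|=3, |8|=8, |-2|=2, |-3|=3, |-2|=2 -> [5, 3, 8, 2, 3, 2] (max |s|=8)
Stage 2 (AMPLIFY -1): 5*-1=-5, 3*-1=-3, 8*-1=-8, 2*-1=-2, 3*-1=-3, 2*-1=-2 -> [-5, -3, -8, -2, -3, -2] (max |s|=8)
Stage 3 (AMPLIFY 2): -5*2=-10, -3*2=-6, -8*2=-16, -2*2=-4, -3*2=-6, -2*2=-4 -> [-10, -6, -16, -4, -6, -4] (max |s|=16)
Stage 4 (CLIP -14 20): clip(-10,-14,20)=-10, clip(-6,-14,20)=-6, clip(-16,-14,20)=-14, clip(-4,-14,20)=-4, clip(-6,-14,20)=-6, clip(-4,-14,20)=-4 -> [-10, -6, -14, -4, -6, -4] (max |s|=14)
Overall max amplitude: 16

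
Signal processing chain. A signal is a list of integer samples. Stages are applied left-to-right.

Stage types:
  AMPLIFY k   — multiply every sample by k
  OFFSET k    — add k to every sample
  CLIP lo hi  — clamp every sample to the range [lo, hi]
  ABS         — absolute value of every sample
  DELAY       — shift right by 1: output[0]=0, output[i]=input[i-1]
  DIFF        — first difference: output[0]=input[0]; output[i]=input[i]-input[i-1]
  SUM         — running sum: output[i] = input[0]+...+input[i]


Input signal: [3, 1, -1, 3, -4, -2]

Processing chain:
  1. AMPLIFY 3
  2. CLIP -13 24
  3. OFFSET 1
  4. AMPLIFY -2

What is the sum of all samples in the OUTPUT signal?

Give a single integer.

Input: [3, 1, -1, 3, -4, -2]
Stage 1 (AMPLIFY 3): 3*3=9, 1*3=3, -1*3=-3, 3*3=9, -4*3=-12, -2*3=-6 -> [9, 3, -3, 9, -12, -6]
Stage 2 (CLIP -13 24): clip(9,-13,24)=9, clip(3,-13,24)=3, clip(-3,-13,24)=-3, clip(9,-13,24)=9, clip(-12,-13,24)=-12, clip(-6,-13,24)=-6 -> [9, 3, -3, 9, -12, -6]
Stage 3 (OFFSET 1): 9+1=10, 3+1=4, -3+1=-2, 9+1=10, -12+1=-11, -6+1=-5 -> [10, 4, -2, 10, -11, -5]
Stage 4 (AMPLIFY -2): 10*-2=-20, 4*-2=-8, -2*-2=4, 10*-2=-20, -11*-2=22, -5*-2=10 -> [-20, -8, 4, -20, 22, 10]
Output sum: -12

Answer: -12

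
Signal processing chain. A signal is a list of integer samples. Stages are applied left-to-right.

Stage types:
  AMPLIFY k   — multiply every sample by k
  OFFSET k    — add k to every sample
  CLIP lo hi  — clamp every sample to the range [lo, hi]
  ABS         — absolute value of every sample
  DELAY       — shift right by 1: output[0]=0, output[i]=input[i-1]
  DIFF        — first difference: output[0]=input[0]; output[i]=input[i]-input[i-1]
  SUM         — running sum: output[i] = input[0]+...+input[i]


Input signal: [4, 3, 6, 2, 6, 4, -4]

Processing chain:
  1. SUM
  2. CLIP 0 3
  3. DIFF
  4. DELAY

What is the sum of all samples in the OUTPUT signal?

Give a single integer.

Answer: 3

Derivation:
Input: [4, 3, 6, 2, 6, 4, -4]
Stage 1 (SUM): sum[0..0]=4, sum[0..1]=7, sum[0..2]=13, sum[0..3]=15, sum[0..4]=21, sum[0..5]=25, sum[0..6]=21 -> [4, 7, 13, 15, 21, 25, 21]
Stage 2 (CLIP 0 3): clip(4,0,3)=3, clip(7,0,3)=3, clip(13,0,3)=3, clip(15,0,3)=3, clip(21,0,3)=3, clip(25,0,3)=3, clip(21,0,3)=3 -> [3, 3, 3, 3, 3, 3, 3]
Stage 3 (DIFF): s[0]=3, 3-3=0, 3-3=0, 3-3=0, 3-3=0, 3-3=0, 3-3=0 -> [3, 0, 0, 0, 0, 0, 0]
Stage 4 (DELAY): [0, 3, 0, 0, 0, 0, 0] = [0, 3, 0, 0, 0, 0, 0] -> [0, 3, 0, 0, 0, 0, 0]
Output sum: 3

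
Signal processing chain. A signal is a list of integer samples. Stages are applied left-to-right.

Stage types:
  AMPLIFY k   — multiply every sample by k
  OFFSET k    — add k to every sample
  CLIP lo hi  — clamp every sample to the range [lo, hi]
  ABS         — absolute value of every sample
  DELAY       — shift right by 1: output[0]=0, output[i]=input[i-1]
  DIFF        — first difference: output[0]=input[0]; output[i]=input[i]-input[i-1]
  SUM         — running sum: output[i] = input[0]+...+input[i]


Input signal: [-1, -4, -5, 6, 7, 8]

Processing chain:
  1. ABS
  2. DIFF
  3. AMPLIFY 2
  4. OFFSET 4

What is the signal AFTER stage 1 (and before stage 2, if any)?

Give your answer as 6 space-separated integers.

Input: [-1, -4, -5, 6, 7, 8]
Stage 1 (ABS): |-1|=1, |-4|=4, |-5|=5, |6|=6, |7|=7, |8|=8 -> [1, 4, 5, 6, 7, 8]

Answer: 1 4 5 6 7 8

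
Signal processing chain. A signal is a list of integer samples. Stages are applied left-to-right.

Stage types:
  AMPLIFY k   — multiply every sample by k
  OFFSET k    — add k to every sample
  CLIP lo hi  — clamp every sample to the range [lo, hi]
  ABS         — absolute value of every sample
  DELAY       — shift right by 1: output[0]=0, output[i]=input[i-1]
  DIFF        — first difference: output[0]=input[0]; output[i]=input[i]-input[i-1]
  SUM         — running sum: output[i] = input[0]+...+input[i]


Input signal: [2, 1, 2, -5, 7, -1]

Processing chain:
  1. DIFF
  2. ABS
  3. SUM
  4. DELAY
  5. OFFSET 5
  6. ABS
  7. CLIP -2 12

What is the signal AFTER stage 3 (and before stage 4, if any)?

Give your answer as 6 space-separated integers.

Input: [2, 1, 2, -5, 7, -1]
Stage 1 (DIFF): s[0]=2, 1-2=-1, 2-1=1, -5-2=-7, 7--5=12, -1-7=-8 -> [2, -1, 1, -7, 12, -8]
Stage 2 (ABS): |2|=2, |-1|=1, |1|=1, |-7|=7, |12|=12, |-8|=8 -> [2, 1, 1, 7, 12, 8]
Stage 3 (SUM): sum[0..0]=2, sum[0..1]=3, sum[0..2]=4, sum[0..3]=11, sum[0..4]=23, sum[0..5]=31 -> [2, 3, 4, 11, 23, 31]

Answer: 2 3 4 11 23 31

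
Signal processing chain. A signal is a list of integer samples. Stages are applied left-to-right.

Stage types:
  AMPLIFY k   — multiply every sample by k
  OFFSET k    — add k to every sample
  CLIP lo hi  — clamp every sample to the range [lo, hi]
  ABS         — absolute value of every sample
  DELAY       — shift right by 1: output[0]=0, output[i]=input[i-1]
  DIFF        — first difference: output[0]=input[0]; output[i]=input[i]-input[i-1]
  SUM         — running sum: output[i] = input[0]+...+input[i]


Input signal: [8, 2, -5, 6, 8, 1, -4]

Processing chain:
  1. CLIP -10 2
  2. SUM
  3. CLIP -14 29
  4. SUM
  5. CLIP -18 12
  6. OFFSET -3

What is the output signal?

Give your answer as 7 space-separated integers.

Input: [8, 2, -5, 6, 8, 1, -4]
Stage 1 (CLIP -10 2): clip(8,-10,2)=2, clip(2,-10,2)=2, clip(-5,-10,2)=-5, clip(6,-10,2)=2, clip(8,-10,2)=2, clip(1,-10,2)=1, clip(-4,-10,2)=-4 -> [2, 2, -5, 2, 2, 1, -4]
Stage 2 (SUM): sum[0..0]=2, sum[0..1]=4, sum[0..2]=-1, sum[0..3]=1, sum[0..4]=3, sum[0..5]=4, sum[0..6]=0 -> [2, 4, -1, 1, 3, 4, 0]
Stage 3 (CLIP -14 29): clip(2,-14,29)=2, clip(4,-14,29)=4, clip(-1,-14,29)=-1, clip(1,-14,29)=1, clip(3,-14,29)=3, clip(4,-14,29)=4, clip(0,-14,29)=0 -> [2, 4, -1, 1, 3, 4, 0]
Stage 4 (SUM): sum[0..0]=2, sum[0..1]=6, sum[0..2]=5, sum[0..3]=6, sum[0..4]=9, sum[0..5]=13, sum[0..6]=13 -> [2, 6, 5, 6, 9, 13, 13]
Stage 5 (CLIP -18 12): clip(2,-18,12)=2, clip(6,-18,12)=6, clip(5,-18,12)=5, clip(6,-18,12)=6, clip(9,-18,12)=9, clip(13,-18,12)=12, clip(13,-18,12)=12 -> [2, 6, 5, 6, 9, 12, 12]
Stage 6 (OFFSET -3): 2+-3=-1, 6+-3=3, 5+-3=2, 6+-3=3, 9+-3=6, 12+-3=9, 12+-3=9 -> [-1, 3, 2, 3, 6, 9, 9]

Answer: -1 3 2 3 6 9 9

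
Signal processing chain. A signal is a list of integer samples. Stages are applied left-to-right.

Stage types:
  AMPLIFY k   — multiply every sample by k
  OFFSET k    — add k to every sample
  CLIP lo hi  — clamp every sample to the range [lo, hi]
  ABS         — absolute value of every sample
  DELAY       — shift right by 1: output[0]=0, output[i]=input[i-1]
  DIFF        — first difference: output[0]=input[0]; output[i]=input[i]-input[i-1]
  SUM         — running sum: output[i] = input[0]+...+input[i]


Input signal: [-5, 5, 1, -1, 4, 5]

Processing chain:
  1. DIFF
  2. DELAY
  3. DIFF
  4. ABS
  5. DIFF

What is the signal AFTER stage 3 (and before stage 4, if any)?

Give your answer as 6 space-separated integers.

Input: [-5, 5, 1, -1, 4, 5]
Stage 1 (DIFF): s[0]=-5, 5--5=10, 1-5=-4, -1-1=-2, 4--1=5, 5-4=1 -> [-5, 10, -4, -2, 5, 1]
Stage 2 (DELAY): [0, -5, 10, -4, -2, 5] = [0, -5, 10, -4, -2, 5] -> [0, -5, 10, -4, -2, 5]
Stage 3 (DIFF): s[0]=0, -5-0=-5, 10--5=15, -4-10=-14, -2--4=2, 5--2=7 -> [0, -5, 15, -14, 2, 7]

Answer: 0 -5 15 -14 2 7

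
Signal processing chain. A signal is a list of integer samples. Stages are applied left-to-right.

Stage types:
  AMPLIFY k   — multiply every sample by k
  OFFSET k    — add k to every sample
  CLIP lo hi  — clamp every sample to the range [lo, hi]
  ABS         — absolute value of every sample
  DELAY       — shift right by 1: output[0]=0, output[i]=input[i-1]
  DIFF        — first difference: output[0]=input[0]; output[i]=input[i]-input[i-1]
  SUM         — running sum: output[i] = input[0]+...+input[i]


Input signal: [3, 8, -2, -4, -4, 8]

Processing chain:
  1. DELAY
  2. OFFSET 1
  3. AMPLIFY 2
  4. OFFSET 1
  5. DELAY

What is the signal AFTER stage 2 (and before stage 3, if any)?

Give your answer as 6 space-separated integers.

Input: [3, 8, -2, -4, -4, 8]
Stage 1 (DELAY): [0, 3, 8, -2, -4, -4] = [0, 3, 8, -2, -4, -4] -> [0, 3, 8, -2, -4, -4]
Stage 2 (OFFSET 1): 0+1=1, 3+1=4, 8+1=9, -2+1=-1, -4+1=-3, -4+1=-3 -> [1, 4, 9, -1, -3, -3]

Answer: 1 4 9 -1 -3 -3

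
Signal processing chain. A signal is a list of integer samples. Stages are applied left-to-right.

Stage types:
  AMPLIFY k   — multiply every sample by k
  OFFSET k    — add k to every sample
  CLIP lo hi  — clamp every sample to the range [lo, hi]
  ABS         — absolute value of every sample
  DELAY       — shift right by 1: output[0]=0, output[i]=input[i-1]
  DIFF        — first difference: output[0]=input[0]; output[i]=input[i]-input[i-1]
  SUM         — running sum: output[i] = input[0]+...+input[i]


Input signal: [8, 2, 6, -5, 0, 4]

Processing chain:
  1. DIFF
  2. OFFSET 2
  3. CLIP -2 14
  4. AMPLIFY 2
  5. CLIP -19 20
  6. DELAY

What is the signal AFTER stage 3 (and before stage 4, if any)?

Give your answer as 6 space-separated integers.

Input: [8, 2, 6, -5, 0, 4]
Stage 1 (DIFF): s[0]=8, 2-8=-6, 6-2=4, -5-6=-11, 0--5=5, 4-0=4 -> [8, -6, 4, -11, 5, 4]
Stage 2 (OFFSET 2): 8+2=10, -6+2=-4, 4+2=6, -11+2=-9, 5+2=7, 4+2=6 -> [10, -4, 6, -9, 7, 6]
Stage 3 (CLIP -2 14): clip(10,-2,14)=10, clip(-4,-2,14)=-2, clip(6,-2,14)=6, clip(-9,-2,14)=-2, clip(7,-2,14)=7, clip(6,-2,14)=6 -> [10, -2, 6, -2, 7, 6]

Answer: 10 -2 6 -2 7 6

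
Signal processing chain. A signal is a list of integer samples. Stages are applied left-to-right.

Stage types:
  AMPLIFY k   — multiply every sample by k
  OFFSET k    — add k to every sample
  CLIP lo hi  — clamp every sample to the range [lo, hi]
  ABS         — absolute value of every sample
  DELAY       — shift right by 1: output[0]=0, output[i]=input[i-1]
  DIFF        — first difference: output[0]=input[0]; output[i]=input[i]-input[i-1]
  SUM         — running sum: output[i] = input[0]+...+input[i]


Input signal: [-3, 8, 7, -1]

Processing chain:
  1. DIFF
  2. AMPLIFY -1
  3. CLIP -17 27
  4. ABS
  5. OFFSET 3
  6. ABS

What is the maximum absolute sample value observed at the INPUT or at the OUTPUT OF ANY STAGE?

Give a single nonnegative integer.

Answer: 14

Derivation:
Input: [-3, 8, 7, -1] (max |s|=8)
Stage 1 (DIFF): s[0]=-3, 8--3=11, 7-8=-1, -1-7=-8 -> [-3, 11, -1, -8] (max |s|=11)
Stage 2 (AMPLIFY -1): -3*-1=3, 11*-1=-11, -1*-1=1, -8*-1=8 -> [3, -11, 1, 8] (max |s|=11)
Stage 3 (CLIP -17 27): clip(3,-17,27)=3, clip(-11,-17,27)=-11, clip(1,-17,27)=1, clip(8,-17,27)=8 -> [3, -11, 1, 8] (max |s|=11)
Stage 4 (ABS): |3|=3, |-11|=11, |1|=1, |8|=8 -> [3, 11, 1, 8] (max |s|=11)
Stage 5 (OFFSET 3): 3+3=6, 11+3=14, 1+3=4, 8+3=11 -> [6, 14, 4, 11] (max |s|=14)
Stage 6 (ABS): |6|=6, |14|=14, |4|=4, |11|=11 -> [6, 14, 4, 11] (max |s|=14)
Overall max amplitude: 14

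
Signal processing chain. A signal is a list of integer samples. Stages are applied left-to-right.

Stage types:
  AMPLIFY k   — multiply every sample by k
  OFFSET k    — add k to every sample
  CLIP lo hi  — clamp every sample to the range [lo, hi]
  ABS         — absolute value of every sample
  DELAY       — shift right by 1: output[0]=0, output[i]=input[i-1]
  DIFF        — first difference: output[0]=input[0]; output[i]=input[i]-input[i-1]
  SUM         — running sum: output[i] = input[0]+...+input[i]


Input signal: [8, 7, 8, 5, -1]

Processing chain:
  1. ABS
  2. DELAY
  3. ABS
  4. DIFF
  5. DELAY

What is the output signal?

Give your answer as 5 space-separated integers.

Input: [8, 7, 8, 5, -1]
Stage 1 (ABS): |8|=8, |7|=7, |8|=8, |5|=5, |-1|=1 -> [8, 7, 8, 5, 1]
Stage 2 (DELAY): [0, 8, 7, 8, 5] = [0, 8, 7, 8, 5] -> [0, 8, 7, 8, 5]
Stage 3 (ABS): |0|=0, |8|=8, |7|=7, |8|=8, |5|=5 -> [0, 8, 7, 8, 5]
Stage 4 (DIFF): s[0]=0, 8-0=8, 7-8=-1, 8-7=1, 5-8=-3 -> [0, 8, -1, 1, -3]
Stage 5 (DELAY): [0, 0, 8, -1, 1] = [0, 0, 8, -1, 1] -> [0, 0, 8, -1, 1]

Answer: 0 0 8 -1 1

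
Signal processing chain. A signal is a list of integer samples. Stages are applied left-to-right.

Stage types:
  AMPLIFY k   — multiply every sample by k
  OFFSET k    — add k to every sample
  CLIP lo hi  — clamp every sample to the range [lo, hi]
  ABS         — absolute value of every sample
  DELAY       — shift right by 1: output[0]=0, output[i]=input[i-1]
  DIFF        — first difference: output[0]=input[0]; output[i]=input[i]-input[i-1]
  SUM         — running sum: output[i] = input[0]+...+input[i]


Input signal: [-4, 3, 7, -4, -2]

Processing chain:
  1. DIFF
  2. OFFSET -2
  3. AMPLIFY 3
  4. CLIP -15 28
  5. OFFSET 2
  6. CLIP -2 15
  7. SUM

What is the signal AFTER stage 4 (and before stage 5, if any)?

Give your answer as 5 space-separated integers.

Input: [-4, 3, 7, -4, -2]
Stage 1 (DIFF): s[0]=-4, 3--4=7, 7-3=4, -4-7=-11, -2--4=2 -> [-4, 7, 4, -11, 2]
Stage 2 (OFFSET -2): -4+-2=-6, 7+-2=5, 4+-2=2, -11+-2=-13, 2+-2=0 -> [-6, 5, 2, -13, 0]
Stage 3 (AMPLIFY 3): -6*3=-18, 5*3=15, 2*3=6, -13*3=-39, 0*3=0 -> [-18, 15, 6, -39, 0]
Stage 4 (CLIP -15 28): clip(-18,-15,28)=-15, clip(15,-15,28)=15, clip(6,-15,28)=6, clip(-39,-15,28)=-15, clip(0,-15,28)=0 -> [-15, 15, 6, -15, 0]

Answer: -15 15 6 -15 0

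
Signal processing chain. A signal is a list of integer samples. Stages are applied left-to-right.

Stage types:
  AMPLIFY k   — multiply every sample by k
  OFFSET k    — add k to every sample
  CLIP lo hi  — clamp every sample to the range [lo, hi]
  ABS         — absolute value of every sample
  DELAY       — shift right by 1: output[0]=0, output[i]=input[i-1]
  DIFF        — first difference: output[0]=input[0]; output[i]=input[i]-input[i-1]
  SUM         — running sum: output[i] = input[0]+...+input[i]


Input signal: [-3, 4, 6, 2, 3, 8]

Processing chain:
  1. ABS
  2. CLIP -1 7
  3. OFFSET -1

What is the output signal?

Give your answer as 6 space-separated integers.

Answer: 2 3 5 1 2 6

Derivation:
Input: [-3, 4, 6, 2, 3, 8]
Stage 1 (ABS): |-3|=3, |4|=4, |6|=6, |2|=2, |3|=3, |8|=8 -> [3, 4, 6, 2, 3, 8]
Stage 2 (CLIP -1 7): clip(3,-1,7)=3, clip(4,-1,7)=4, clip(6,-1,7)=6, clip(2,-1,7)=2, clip(3,-1,7)=3, clip(8,-1,7)=7 -> [3, 4, 6, 2, 3, 7]
Stage 3 (OFFSET -1): 3+-1=2, 4+-1=3, 6+-1=5, 2+-1=1, 3+-1=2, 7+-1=6 -> [2, 3, 5, 1, 2, 6]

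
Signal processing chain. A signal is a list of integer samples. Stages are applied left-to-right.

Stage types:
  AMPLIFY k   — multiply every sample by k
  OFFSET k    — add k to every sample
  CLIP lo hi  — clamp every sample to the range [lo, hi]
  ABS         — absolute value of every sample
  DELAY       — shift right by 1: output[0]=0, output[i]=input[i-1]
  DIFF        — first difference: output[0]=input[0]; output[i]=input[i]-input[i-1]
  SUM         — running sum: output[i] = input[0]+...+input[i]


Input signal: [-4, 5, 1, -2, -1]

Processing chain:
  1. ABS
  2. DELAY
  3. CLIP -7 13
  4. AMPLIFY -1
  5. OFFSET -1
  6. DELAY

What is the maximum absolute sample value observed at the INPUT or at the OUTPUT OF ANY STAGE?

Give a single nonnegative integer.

Answer: 6

Derivation:
Input: [-4, 5, 1, -2, -1] (max |s|=5)
Stage 1 (ABS): |-4|=4, |5|=5, |1|=1, |-2|=2, |-1|=1 -> [4, 5, 1, 2, 1] (max |s|=5)
Stage 2 (DELAY): [0, 4, 5, 1, 2] = [0, 4, 5, 1, 2] -> [0, 4, 5, 1, 2] (max |s|=5)
Stage 3 (CLIP -7 13): clip(0,-7,13)=0, clip(4,-7,13)=4, clip(5,-7,13)=5, clip(1,-7,13)=1, clip(2,-7,13)=2 -> [0, 4, 5, 1, 2] (max |s|=5)
Stage 4 (AMPLIFY -1): 0*-1=0, 4*-1=-4, 5*-1=-5, 1*-1=-1, 2*-1=-2 -> [0, -4, -5, -1, -2] (max |s|=5)
Stage 5 (OFFSET -1): 0+-1=-1, -4+-1=-5, -5+-1=-6, -1+-1=-2, -2+-1=-3 -> [-1, -5, -6, -2, -3] (max |s|=6)
Stage 6 (DELAY): [0, -1, -5, -6, -2] = [0, -1, -5, -6, -2] -> [0, -1, -5, -6, -2] (max |s|=6)
Overall max amplitude: 6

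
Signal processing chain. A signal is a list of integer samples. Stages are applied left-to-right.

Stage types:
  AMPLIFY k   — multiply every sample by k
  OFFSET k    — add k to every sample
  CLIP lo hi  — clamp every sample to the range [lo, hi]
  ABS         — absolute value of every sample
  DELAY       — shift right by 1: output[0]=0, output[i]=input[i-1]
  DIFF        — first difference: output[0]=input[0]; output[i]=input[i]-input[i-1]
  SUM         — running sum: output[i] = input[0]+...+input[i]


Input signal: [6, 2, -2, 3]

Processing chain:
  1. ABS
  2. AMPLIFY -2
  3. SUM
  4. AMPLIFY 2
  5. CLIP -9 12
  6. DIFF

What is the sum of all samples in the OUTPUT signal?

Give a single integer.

Answer: -9

Derivation:
Input: [6, 2, -2, 3]
Stage 1 (ABS): |6|=6, |2|=2, |-2|=2, |3|=3 -> [6, 2, 2, 3]
Stage 2 (AMPLIFY -2): 6*-2=-12, 2*-2=-4, 2*-2=-4, 3*-2=-6 -> [-12, -4, -4, -6]
Stage 3 (SUM): sum[0..0]=-12, sum[0..1]=-16, sum[0..2]=-20, sum[0..3]=-26 -> [-12, -16, -20, -26]
Stage 4 (AMPLIFY 2): -12*2=-24, -16*2=-32, -20*2=-40, -26*2=-52 -> [-24, -32, -40, -52]
Stage 5 (CLIP -9 12): clip(-24,-9,12)=-9, clip(-32,-9,12)=-9, clip(-40,-9,12)=-9, clip(-52,-9,12)=-9 -> [-9, -9, -9, -9]
Stage 6 (DIFF): s[0]=-9, -9--9=0, -9--9=0, -9--9=0 -> [-9, 0, 0, 0]
Output sum: -9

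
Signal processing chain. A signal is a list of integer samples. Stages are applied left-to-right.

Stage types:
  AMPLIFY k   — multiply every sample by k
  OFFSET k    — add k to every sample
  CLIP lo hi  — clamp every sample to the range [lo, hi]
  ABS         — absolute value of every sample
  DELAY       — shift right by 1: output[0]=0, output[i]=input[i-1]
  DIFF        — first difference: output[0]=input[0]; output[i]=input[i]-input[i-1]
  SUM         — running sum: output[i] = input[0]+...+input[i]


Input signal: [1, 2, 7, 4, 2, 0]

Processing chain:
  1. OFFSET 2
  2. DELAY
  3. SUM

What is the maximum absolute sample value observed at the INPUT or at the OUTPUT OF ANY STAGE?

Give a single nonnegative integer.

Input: [1, 2, 7, 4, 2, 0] (max |s|=7)
Stage 1 (OFFSET 2): 1+2=3, 2+2=4, 7+2=9, 4+2=6, 2+2=4, 0+2=2 -> [3, 4, 9, 6, 4, 2] (max |s|=9)
Stage 2 (DELAY): [0, 3, 4, 9, 6, 4] = [0, 3, 4, 9, 6, 4] -> [0, 3, 4, 9, 6, 4] (max |s|=9)
Stage 3 (SUM): sum[0..0]=0, sum[0..1]=3, sum[0..2]=7, sum[0..3]=16, sum[0..4]=22, sum[0..5]=26 -> [0, 3, 7, 16, 22, 26] (max |s|=26)
Overall max amplitude: 26

Answer: 26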